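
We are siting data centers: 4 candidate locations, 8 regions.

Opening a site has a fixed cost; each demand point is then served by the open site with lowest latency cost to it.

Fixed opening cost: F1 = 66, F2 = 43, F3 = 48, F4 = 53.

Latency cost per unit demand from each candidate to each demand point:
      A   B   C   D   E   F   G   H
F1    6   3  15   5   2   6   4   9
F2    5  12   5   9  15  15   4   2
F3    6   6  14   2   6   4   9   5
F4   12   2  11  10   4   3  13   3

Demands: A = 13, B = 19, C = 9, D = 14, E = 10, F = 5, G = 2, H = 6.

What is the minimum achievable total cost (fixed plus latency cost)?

Open {F2, F3, F4}: assign each demand point to its cheapest open site.
  A→F2 13×5=65, B→F4 19×2=38, C→F2 9×5=45, D→F3 14×2=28, E→F4 10×4=40, F→F4 5×3=15, G→F2 2×4=8, H→F2 6×2=12
  latency cost 251, fixed 144 → total 395.
Compare {F1, F2, F3}: latency cost 255 + fixed 157 = 412.
Compare {F1, F2}: latency cost 307 + fixed 109 = 416.
Compare {F3, F4}: latency cost 334 + fixed 101 = 435.
All other subsets cost ≥ 412. Minimum total cost: 395.

395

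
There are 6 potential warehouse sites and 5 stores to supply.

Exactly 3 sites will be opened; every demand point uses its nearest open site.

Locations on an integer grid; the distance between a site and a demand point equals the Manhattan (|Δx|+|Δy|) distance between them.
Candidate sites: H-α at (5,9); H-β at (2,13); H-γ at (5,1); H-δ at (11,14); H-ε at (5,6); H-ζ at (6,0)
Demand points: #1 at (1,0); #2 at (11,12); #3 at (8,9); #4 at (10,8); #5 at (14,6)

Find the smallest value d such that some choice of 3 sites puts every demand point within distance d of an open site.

9

Open {H-α, H-γ, H-ε}.
  Farthest demand point is #2 at distance 9 (to H-α); all others are ≤ 9.
With {H-α, H-ε, H-ζ} the worst case is 9.
With {H-γ, H-δ, H-ε} the worst case is 9.
No size-3 selection achieves below 9.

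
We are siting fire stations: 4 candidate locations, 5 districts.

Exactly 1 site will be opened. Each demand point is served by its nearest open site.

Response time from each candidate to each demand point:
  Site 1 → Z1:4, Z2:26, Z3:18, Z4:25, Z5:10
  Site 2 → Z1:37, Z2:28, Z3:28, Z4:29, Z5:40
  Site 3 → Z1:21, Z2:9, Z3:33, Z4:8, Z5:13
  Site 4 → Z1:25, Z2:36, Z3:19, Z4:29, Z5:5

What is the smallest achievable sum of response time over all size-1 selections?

83

Open {Site 1}.
  Z1→Site 1 4, Z2→Site 1 26, Z3→Site 1 18, Z4→Site 1 25, Z5→Site 1 10  ⇒ total 83.
Compare {Site 3}: total 84.
Compare {Site 4}: total 114.
No size-1 selection does better; minimum is 83.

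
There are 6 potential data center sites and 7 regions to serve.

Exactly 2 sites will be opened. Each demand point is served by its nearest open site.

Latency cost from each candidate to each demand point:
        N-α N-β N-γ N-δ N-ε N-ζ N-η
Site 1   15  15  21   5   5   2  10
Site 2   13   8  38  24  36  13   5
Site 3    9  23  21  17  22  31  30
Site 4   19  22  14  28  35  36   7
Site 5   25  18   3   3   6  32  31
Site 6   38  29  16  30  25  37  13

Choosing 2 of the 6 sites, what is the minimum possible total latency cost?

Open {Site 2, Site 5}.
  N-α→Site 2 13, N-β→Site 2 8, N-γ→Site 5 3, N-δ→Site 5 3, N-ε→Site 5 6, N-ζ→Site 2 13, N-η→Site 2 5  ⇒ total 51.
Compare {Site 1, Site 5}: total 53.
Compare {Site 1, Site 2}: total 59.
No size-2 selection does better; minimum is 51.

51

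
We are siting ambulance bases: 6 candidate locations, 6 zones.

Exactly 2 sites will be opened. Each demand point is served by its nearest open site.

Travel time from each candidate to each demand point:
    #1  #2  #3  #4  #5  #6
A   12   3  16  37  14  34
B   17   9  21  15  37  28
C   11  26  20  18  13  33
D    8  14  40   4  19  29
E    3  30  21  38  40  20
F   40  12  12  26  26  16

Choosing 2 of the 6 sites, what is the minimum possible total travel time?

Open {D, F}.
  #1→D 8, #2→F 12, #3→F 12, #4→D 4, #5→D 19, #6→F 16  ⇒ total 71.
Compare {A, D}: total 74.
Compare {D, E}: total 81.
No size-2 selection does better; minimum is 71.

71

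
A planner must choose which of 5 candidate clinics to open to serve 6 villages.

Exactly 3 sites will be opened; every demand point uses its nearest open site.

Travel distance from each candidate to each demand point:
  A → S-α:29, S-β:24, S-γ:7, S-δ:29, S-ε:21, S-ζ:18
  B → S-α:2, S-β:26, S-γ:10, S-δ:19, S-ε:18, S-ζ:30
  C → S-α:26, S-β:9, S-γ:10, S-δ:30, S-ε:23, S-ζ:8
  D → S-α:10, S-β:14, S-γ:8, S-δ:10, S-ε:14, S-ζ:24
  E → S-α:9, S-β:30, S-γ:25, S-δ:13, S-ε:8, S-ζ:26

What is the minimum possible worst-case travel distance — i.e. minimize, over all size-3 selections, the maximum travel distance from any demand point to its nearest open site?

Open {C, D, E}.
  Farthest demand point is S-δ at travel distance 10 (to D); all others are ≤ 10.
With {A, C, E} the worst case is 13.
With {B, C, E} the worst case is 13.
No size-3 selection achieves below 10.

10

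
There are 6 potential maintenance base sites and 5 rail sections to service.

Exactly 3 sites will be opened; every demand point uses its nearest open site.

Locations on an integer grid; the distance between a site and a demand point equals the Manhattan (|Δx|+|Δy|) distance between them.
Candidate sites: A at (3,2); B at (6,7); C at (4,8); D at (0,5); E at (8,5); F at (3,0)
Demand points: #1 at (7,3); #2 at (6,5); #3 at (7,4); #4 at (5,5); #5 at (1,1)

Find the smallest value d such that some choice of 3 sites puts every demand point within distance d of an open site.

3

Open {A, B, E}.
  Farthest demand point is #1 at distance 3 (to E); all others are ≤ 3.
With {A, C, E} the worst case is 3.
With {A, D, E} the worst case is 3.
No size-3 selection achieves below 3.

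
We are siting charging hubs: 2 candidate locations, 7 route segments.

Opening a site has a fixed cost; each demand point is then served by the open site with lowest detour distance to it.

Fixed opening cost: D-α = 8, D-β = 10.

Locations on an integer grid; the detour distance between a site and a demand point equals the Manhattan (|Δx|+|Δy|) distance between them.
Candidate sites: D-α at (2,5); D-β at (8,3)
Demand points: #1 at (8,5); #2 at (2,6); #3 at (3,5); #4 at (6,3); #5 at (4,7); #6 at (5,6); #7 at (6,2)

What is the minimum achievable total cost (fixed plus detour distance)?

35

Open {D-α, D-β}: assign each demand point to its cheapest open site.
  #1→D-β 2, #2→D-α 1, #3→D-α 1, #4→D-β 2, #5→D-α 4, #6→D-α 4, #7→D-β 3
  detour distance 17, fixed 18 → total 35.
Compare {D-α}: detour distance 29 + fixed 8 = 37.
Compare {D-β}: detour distance 37 + fixed 10 = 47.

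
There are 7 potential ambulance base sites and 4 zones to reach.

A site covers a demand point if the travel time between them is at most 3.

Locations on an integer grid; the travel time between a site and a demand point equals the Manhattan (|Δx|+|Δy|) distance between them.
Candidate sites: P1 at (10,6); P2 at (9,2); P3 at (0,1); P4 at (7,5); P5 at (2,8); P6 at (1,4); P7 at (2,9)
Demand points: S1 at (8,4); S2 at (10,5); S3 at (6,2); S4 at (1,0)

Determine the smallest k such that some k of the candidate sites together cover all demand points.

3

Coverage sets (demand points within 3 of each site):
  P1: {S2}
  P2: {S1, S3}
  P3: {S4}
  P4: {S1, S2}
  P5: {}
  P6: {}
  P7: {}
No 2 sites suffice: every size-2 union leaves at least one demand point uncovered.
But {P1, P2, P3} covers everything, so the minimum is 3.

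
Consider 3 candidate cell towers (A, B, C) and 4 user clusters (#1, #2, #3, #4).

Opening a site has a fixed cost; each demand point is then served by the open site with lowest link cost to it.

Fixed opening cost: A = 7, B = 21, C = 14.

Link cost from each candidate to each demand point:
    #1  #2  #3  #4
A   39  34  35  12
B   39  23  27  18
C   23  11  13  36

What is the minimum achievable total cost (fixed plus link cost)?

Open {A, C}: assign each demand point to its cheapest open site.
  #1→C 23, #2→C 11, #3→C 13, #4→A 12
  link cost 59, fixed 21 → total 80.
Compare {C}: link cost 83 + fixed 14 = 97.
Compare {B, C}: link cost 65 + fixed 35 = 100.
Compare {A, B, C}: link cost 59 + fixed 42 = 101.
All other subsets cost ≥ 97. Minimum total cost: 80.

80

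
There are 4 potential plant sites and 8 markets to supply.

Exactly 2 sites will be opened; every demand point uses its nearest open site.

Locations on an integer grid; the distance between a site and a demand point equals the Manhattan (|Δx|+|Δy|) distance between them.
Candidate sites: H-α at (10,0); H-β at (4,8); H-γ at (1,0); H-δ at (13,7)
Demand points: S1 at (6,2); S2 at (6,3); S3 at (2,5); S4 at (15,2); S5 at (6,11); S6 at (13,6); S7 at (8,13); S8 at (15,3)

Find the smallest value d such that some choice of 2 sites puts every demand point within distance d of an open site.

9

Open {H-α, H-β}.
  Farthest demand point is S6 at distance 9 (to H-α); all others are ≤ 9.
With {H-β, H-δ} the worst case is 9.
With {H-γ, H-δ} the worst case is 11.
No size-2 selection achieves below 9.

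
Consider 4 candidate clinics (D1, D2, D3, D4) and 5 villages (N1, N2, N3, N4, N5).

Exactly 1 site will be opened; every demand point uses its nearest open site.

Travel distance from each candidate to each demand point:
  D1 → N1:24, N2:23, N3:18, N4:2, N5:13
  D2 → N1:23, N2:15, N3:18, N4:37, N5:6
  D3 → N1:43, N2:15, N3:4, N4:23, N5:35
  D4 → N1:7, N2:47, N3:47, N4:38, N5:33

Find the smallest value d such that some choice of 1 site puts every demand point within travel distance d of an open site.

Open {D1}.
  Farthest demand point is N1 at travel distance 24 (to D1); all others are ≤ 24.
With {D2} the worst case is 37.
With {D3} the worst case is 43.
No size-1 selection achieves below 24.

24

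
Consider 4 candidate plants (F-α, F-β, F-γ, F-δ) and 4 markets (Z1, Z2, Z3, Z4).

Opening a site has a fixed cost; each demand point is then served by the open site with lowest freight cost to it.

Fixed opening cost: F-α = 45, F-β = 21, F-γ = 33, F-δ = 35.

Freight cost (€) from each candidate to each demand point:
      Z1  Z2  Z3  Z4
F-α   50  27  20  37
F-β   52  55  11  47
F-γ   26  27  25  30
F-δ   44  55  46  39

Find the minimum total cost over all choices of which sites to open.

Open {F-γ}: assign each demand point to its cheapest open site.
  Z1→F-γ 26, Z2→F-γ 27, Z3→F-γ 25, Z4→F-γ 30
  freight cost 108, fixed 33 → total 141.
Compare {F-β, F-γ}: freight cost 94 + fixed 54 = 148.
Compare {F-γ, F-δ}: freight cost 108 + fixed 68 = 176.
Compare {F-α}: freight cost 134 + fixed 45 = 179.
All other subsets cost ≥ 148. Minimum total cost: 141.

141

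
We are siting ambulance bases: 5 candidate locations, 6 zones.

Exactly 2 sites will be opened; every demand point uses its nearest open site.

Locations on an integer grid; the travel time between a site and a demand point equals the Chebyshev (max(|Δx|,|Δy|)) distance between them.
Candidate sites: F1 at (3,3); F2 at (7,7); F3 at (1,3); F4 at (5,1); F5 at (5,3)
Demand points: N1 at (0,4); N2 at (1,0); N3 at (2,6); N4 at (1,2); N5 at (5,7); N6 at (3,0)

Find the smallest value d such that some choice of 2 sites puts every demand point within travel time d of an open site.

Open {F1, F2}.
  Farthest demand point is N1 at travel time 3 (to F1); all others are ≤ 3.
With {F2, F3} the worst case is 3.
With {F1, F3} the worst case is 4.
No size-2 selection achieves below 3.

3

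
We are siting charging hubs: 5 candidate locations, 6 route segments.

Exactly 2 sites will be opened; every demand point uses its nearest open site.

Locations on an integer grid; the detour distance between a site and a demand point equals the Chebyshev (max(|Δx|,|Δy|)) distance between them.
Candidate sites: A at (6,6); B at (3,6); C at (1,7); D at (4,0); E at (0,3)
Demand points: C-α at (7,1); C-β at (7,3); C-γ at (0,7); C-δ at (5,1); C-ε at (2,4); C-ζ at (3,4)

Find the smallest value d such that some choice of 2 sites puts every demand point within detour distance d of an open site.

Open {B, D}.
  Farthest demand point is C-α at detour distance 3 (to D); all others are ≤ 3.
With {C, D} the worst case is 3.
With {D, E} the worst case is 4.
No size-2 selection achieves below 3.

3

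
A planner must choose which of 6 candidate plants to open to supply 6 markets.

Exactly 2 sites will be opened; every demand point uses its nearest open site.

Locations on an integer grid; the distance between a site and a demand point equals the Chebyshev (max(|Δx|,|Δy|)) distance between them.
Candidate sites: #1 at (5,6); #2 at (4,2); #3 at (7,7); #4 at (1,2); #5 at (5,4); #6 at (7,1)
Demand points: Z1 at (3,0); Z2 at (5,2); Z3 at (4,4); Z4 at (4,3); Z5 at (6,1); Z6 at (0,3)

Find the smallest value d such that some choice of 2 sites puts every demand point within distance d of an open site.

2

Open {#2, #4}.
  Farthest demand point is Z1 at distance 2 (to #2); all others are ≤ 2.
With {#4, #5} the worst case is 3.
With {#4, #6} the worst case is 3.
No size-2 selection achieves below 2.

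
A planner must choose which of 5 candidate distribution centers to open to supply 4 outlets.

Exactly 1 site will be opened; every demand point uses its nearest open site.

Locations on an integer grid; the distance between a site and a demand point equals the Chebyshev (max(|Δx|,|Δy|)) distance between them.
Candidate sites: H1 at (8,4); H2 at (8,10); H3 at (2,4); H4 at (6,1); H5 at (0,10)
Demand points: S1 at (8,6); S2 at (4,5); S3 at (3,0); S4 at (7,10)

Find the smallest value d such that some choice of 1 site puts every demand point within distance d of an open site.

6

Open {H1}.
  Farthest demand point is S4 at distance 6 (to H1); all others are ≤ 6.
With {H3} the worst case is 6.
With {H4} the worst case is 9.
No size-1 selection achieves below 6.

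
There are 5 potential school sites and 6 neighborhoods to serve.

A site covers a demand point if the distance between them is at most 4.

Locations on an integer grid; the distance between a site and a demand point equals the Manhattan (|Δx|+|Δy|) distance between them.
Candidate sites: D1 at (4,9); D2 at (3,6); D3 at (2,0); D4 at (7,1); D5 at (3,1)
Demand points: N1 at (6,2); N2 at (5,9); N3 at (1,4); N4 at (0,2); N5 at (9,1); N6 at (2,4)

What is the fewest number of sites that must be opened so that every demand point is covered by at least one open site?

4

Coverage sets (demand points within 4 of each site):
  D1: {N2}
  D2: {N3, N6}
  D3: {N4, N6}
  D4: {N1, N5}
  D5: {N1, N4, N6}
No 3 sites suffice: every size-3 union leaves at least one demand point uncovered.
But {D1, D2, D3, D4} covers everything, so the minimum is 4.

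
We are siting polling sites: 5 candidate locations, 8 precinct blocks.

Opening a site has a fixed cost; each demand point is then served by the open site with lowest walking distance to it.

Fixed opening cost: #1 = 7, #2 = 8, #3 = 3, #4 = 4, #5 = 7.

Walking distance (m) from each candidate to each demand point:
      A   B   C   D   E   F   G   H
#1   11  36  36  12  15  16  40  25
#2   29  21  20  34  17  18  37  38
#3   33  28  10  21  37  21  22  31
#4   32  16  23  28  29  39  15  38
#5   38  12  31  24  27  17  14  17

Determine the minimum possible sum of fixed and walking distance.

124

Open {#1, #3, #5}: assign each demand point to its cheapest open site.
  A→#1 11, B→#5 12, C→#3 10, D→#1 12, E→#1 15, F→#1 16, G→#5 14, H→#5 17
  walking distance 107, fixed 17 → total 124.
Compare {#1, #3, #4, #5}: walking distance 107 + fixed 21 = 128.
Compare {#1, #2, #3, #5}: walking distance 107 + fixed 25 = 132.
Compare {#1, #3, #4}: walking distance 120 + fixed 14 = 134.
All other subsets cost ≥ 128. Minimum total cost: 124.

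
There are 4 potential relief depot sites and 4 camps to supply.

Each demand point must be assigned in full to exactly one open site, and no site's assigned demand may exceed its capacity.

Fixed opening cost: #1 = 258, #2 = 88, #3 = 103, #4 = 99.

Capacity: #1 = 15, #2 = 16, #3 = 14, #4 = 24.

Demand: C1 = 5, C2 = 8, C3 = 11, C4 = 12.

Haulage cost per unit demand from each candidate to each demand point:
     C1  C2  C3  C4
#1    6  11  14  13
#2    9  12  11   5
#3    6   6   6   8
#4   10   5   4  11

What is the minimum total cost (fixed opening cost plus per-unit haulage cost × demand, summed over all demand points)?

Open {#2, #4}; cheapest assignment that respects the capacities:
  #2 (cap 16, load 12): C4 — cost 12×5 = 60
  #4 (cap 24, load 24): C1, C2, C3 — cost 5×10 + 8×5 + 11×4 = 134
  Shipping 194, fixed 187 → total 381.
  Any other capacity-feasible assignment to {#2, #4} ships for at least 194.
Compare {#3, #4}: its best feasible assignment gives total 432.
Compare {#2, #3, #4}: its best feasible assignment gives total 464.
Every other set of open sites that can feasibly serve all demand totals ≥ 432 even under its best assignment. Minimum: 381.

381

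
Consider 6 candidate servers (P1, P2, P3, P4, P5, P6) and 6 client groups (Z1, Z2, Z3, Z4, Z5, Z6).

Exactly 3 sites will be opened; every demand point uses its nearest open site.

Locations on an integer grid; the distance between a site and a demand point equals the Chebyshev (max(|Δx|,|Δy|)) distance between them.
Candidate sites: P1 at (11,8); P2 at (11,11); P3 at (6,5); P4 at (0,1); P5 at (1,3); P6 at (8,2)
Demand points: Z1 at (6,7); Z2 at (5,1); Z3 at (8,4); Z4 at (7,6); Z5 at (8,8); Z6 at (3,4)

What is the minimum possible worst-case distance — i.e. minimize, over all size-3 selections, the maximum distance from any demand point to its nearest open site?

3

Open {P1, P3, P6}.
  Farthest demand point is Z2 at distance 3 (to P6); all others are ≤ 3.
With {P2, P3, P6} the worst case is 3.
With {P3, P4, P6} the worst case is 3.
No size-3 selection achieves below 3.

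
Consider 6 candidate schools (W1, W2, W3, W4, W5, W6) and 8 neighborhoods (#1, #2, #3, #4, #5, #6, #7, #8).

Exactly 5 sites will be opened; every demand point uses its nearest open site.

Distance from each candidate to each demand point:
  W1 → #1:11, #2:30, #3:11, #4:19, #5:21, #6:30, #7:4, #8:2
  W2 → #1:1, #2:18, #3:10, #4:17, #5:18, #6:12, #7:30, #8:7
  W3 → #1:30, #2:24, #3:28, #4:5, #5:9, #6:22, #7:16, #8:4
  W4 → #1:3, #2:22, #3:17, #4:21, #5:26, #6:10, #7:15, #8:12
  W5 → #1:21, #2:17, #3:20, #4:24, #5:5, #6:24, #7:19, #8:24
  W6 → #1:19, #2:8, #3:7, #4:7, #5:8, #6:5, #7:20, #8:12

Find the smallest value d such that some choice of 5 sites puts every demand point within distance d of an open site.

Open {W1, W2, W3, W4, W6}.
  Farthest demand point is #2 at distance 8 (to W6); all others are ≤ 8.
With {W1, W2, W3, W5, W6} the worst case is 8.
With {W1, W2, W4, W5, W6} the worst case is 8.
No size-5 selection achieves below 8.

8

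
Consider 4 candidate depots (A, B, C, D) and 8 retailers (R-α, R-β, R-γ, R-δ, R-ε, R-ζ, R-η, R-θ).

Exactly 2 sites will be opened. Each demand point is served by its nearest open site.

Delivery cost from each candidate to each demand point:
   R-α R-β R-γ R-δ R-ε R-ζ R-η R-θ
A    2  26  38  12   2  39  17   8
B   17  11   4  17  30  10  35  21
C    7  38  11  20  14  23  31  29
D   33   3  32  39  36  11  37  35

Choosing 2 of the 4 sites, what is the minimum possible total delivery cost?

Open {A, B}.
  R-α→A 2, R-β→B 11, R-γ→B 4, R-δ→A 12, R-ε→A 2, R-ζ→B 10, R-η→A 17, R-θ→A 8  ⇒ total 66.
Compare {A, D}: total 87.
Compare {A, C}: total 101.
No size-2 selection does better; minimum is 66.

66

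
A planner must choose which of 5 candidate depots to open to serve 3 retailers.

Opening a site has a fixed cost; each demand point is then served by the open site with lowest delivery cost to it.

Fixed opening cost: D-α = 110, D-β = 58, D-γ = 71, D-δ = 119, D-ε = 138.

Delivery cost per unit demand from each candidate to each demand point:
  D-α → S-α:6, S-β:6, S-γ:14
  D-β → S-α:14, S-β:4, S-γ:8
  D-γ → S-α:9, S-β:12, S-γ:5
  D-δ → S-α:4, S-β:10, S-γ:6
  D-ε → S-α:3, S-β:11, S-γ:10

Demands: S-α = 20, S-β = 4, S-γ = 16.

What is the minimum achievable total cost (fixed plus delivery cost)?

335

Open {D-δ}: assign each demand point to its cheapest open site.
  S-α→D-δ 20×4=80, S-β→D-δ 4×10=40, S-γ→D-δ 16×6=96
  delivery cost 216, fixed 119 → total 335.
Compare {D-β, D-δ}: delivery cost 192 + fixed 177 = 369.
Compare {D-γ}: delivery cost 308 + fixed 71 = 379.
Compare {D-γ, D-δ}: delivery cost 200 + fixed 190 = 390.
All other subsets cost ≥ 369. Minimum total cost: 335.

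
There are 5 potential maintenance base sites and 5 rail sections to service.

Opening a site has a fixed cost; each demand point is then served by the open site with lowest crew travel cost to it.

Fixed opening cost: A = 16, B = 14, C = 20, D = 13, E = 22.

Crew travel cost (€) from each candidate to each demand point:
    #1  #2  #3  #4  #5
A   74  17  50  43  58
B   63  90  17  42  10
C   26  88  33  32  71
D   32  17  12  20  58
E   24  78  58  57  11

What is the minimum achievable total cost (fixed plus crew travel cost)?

Open {B, D}: assign each demand point to its cheapest open site.
  #1→D 32, #2→D 17, #3→D 12, #4→D 20, #5→B 10
  crew travel cost 91, fixed 27 → total 118.
Compare {D, E}: crew travel cost 84 + fixed 35 = 119.
Compare {B, C, D}: crew travel cost 85 + fixed 47 = 132.
Compare {B, D, E}: crew travel cost 83 + fixed 49 = 132.
All other subsets cost ≥ 119. Minimum total cost: 118.

118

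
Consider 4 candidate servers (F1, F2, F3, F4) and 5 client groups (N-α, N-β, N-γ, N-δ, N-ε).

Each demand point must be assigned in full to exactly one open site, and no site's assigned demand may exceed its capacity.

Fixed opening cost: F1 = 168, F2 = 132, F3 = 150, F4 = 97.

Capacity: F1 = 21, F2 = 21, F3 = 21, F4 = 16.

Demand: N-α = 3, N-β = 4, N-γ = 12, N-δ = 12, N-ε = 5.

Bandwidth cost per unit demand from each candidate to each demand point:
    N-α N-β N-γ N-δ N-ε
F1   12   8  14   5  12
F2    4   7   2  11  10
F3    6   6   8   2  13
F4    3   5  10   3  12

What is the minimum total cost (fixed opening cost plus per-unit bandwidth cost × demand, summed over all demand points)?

371

Open {F2, F4}; cheapest assignment that respects the capacities:
  F2 (cap 21, load 20): N-α, N-γ, N-ε — cost 3×4 + 12×2 + 5×10 = 86
  F4 (cap 16, load 16): N-β, N-δ — cost 4×5 + 12×3 = 56
  Shipping 142, fixed 229 → total 371.
  Any other capacity-feasible assignment to {F2, F4} ships for at least 142.
Compare {F2, F3}: its best feasible assignment gives total 416.
Compare {F3, F4}: its best feasible assignment gives total 477.
Every other set of open sites that can feasibly serve all demand totals ≥ 416 even under its best assignment. Minimum: 371.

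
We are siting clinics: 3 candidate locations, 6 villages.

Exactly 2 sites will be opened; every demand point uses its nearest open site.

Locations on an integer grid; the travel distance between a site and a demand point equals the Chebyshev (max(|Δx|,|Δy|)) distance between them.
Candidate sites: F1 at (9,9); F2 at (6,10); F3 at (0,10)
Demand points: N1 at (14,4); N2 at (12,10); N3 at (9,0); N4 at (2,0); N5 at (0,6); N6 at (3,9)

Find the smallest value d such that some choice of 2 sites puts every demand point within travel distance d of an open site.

9

Open {F1, F2}.
  Farthest demand point is N3 at travel distance 9 (to F1); all others are ≤ 9.
With {F1, F3} the worst case is 9.
With {F2, F3} the worst case is 10.
No size-2 selection achieves below 9.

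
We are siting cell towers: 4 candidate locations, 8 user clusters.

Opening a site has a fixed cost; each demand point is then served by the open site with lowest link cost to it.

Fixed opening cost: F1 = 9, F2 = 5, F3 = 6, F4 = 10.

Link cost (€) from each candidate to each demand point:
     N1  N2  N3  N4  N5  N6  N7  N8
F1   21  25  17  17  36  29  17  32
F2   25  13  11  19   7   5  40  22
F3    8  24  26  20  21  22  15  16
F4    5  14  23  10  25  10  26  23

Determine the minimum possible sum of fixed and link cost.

103

Open {F2, F3, F4}: assign each demand point to its cheapest open site.
  N1→F4 5, N2→F2 13, N3→F2 11, N4→F4 10, N5→F2 7, N6→F2 5, N7→F3 15, N8→F3 16
  link cost 82, fixed 21 → total 103.
Compare {F2, F3}: link cost 94 + fixed 11 = 105.
Compare {F1, F2, F3}: link cost 92 + fixed 20 = 112.
Compare {F1, F2, F3, F4}: link cost 82 + fixed 30 = 112.
All other subsets cost ≥ 105. Minimum total cost: 103.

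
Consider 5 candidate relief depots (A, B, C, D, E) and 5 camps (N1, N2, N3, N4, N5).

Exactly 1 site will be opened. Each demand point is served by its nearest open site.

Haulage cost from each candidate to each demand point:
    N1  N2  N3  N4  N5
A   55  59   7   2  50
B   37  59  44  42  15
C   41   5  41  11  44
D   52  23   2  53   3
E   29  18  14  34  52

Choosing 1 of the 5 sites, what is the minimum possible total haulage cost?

133

Open {D}.
  N1→D 52, N2→D 23, N3→D 2, N4→D 53, N5→D 3  ⇒ total 133.
Compare {C}: total 142.
Compare {E}: total 147.
No size-1 selection does better; minimum is 133.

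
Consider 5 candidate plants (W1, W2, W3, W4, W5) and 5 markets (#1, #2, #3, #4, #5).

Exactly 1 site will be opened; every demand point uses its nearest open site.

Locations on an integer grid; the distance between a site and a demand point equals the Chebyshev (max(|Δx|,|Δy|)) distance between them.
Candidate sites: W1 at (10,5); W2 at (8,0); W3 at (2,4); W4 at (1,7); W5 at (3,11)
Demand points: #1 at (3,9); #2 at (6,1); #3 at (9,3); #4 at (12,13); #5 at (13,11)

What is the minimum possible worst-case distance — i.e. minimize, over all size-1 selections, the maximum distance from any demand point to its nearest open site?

Open {W1}.
  Farthest demand point is #4 at distance 8 (to W1); all others are ≤ 8.
With {W5} the worst case is 10.
With {W3} the worst case is 11.
No size-1 selection achieves below 8.

8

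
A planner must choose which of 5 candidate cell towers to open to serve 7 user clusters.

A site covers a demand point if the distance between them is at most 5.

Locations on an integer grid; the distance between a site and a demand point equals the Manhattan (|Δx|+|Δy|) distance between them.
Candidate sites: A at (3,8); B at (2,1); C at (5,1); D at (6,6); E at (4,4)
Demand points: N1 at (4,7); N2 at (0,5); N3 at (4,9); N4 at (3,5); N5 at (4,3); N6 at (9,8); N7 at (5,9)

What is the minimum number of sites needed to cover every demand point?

Coverage sets (demand points within 5 of each site):
  A: {N1, N3, N4, N7}
  B: {N4, N5}
  C: {N5}
  D: {N1, N3, N4, N5, N6, N7}
  E: {N1, N2, N3, N4, N5}
No single site covers all 7 demand points.
But {D, E} covers everything, so the minimum is 2.

2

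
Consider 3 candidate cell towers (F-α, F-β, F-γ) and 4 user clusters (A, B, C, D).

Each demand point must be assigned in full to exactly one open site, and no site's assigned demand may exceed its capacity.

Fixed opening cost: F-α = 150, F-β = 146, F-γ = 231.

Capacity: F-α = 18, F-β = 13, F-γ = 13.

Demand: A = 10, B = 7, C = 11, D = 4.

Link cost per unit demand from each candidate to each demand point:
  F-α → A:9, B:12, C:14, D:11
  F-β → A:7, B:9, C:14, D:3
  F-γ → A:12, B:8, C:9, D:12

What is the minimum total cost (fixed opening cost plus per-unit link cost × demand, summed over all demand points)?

791

Open {F-α, F-β, F-γ}; cheapest assignment that respects the capacities:
  F-α (cap 18, load 10): A — cost 10×9 = 90
  F-β (cap 13, load 11): B, D — cost 7×9 + 4×3 = 75
  F-γ (cap 13, load 11): C — cost 11×9 = 99
  Shipping 264, fixed 527 → total 791.
  Any other capacity-feasible assignment to {F-α, F-β, F-γ} ships for at least 264.
Total demand is 32 and no other set of sites has combined capacity ≥ 32, so {F-α, F-β, F-γ} is the only feasible choice of open sites. Minimum: 791.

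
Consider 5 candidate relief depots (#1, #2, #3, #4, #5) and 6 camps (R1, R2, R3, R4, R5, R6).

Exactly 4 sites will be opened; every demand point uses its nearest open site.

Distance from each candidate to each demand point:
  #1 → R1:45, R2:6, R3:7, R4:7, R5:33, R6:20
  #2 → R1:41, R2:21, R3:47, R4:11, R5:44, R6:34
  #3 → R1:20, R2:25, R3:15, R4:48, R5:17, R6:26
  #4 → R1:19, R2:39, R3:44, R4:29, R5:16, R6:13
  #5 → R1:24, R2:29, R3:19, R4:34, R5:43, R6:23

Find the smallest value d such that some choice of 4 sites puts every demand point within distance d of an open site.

19

Open {#1, #2, #3, #4}.
  Farthest demand point is R1 at distance 19 (to #4); all others are ≤ 19.
With {#1, #2, #4, #5} the worst case is 19.
With {#1, #3, #4, #5} the worst case is 19.
No size-4 selection achieves below 19.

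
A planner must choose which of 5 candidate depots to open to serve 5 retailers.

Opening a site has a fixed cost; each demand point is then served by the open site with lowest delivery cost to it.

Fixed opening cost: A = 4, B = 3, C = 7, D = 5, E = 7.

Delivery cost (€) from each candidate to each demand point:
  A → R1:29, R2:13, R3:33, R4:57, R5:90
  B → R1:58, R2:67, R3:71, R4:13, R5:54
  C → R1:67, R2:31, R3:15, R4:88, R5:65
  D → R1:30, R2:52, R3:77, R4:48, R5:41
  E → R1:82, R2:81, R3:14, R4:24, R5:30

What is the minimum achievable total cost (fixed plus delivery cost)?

113

Open {A, B, E}: assign each demand point to its cheapest open site.
  R1→A 29, R2→A 13, R3→E 14, R4→B 13, R5→E 30
  delivery cost 99, fixed 14 → total 113.
Compare {A, B, D, E}: delivery cost 99 + fixed 19 = 118.
Compare {A, B, C, E}: delivery cost 99 + fixed 21 = 120.
Compare {A, E}: delivery cost 110 + fixed 11 = 121.
All other subsets cost ≥ 118. Minimum total cost: 113.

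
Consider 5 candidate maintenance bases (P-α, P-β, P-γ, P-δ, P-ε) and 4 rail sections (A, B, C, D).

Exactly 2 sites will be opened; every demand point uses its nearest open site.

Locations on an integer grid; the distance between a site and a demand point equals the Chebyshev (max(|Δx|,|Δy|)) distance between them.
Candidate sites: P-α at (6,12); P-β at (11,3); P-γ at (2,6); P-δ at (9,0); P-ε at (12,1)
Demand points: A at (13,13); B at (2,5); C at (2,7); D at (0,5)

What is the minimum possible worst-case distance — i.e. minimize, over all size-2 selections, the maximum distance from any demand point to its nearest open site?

Open {P-α, P-β}.
  Farthest demand point is A at distance 7 (to P-α); all others are ≤ 7.
With {P-α, P-γ} the worst case is 7.
With {P-α, P-δ} the worst case is 7.
No size-2 selection achieves below 7.

7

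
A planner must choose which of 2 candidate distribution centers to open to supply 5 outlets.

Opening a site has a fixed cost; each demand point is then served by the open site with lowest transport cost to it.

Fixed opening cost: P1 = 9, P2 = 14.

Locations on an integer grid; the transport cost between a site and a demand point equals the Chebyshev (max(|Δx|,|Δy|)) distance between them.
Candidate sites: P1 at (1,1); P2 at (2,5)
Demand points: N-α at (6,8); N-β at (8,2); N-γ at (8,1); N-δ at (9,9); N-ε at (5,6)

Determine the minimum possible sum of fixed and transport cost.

40

Open {P2}: assign each demand point to its cheapest open site.
  N-α→P2 4, N-β→P2 6, N-γ→P2 6, N-δ→P2 7, N-ε→P2 3
  transport cost 26, fixed 14 → total 40.
Compare {P1}: transport cost 34 + fixed 9 = 43.
Compare {P1, P2}: transport cost 26 + fixed 23 = 49.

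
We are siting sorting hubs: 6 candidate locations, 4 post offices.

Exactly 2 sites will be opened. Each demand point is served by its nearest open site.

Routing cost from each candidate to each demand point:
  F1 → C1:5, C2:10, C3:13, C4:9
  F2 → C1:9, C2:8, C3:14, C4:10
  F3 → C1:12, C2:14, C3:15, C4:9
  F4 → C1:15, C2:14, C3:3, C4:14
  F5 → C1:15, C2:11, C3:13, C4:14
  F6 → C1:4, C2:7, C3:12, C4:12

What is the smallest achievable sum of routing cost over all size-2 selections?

Open {F4, F6}.
  C1→F6 4, C2→F6 7, C3→F4 3, C4→F6 12  ⇒ total 26.
Compare {F1, F4}: total 27.
Compare {F2, F4}: total 30.
No size-2 selection does better; minimum is 26.

26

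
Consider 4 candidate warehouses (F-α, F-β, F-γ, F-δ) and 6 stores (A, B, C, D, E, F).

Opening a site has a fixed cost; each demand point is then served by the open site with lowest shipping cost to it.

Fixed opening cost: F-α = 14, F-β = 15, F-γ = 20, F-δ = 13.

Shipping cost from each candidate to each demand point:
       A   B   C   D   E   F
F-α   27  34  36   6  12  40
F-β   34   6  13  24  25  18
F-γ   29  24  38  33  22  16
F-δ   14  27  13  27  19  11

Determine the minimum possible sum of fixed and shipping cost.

104

Open {F-α, F-β, F-δ}: assign each demand point to its cheapest open site.
  A→F-δ 14, B→F-β 6, C→F-β 13, D→F-α 6, E→F-α 12, F→F-δ 11
  shipping cost 62, fixed 42 → total 104.
Compare {F-α, F-δ}: shipping cost 83 + fixed 27 = 110.
Compare {F-α, F-β}: shipping cost 82 + fixed 29 = 111.
Compare {F-β, F-δ}: shipping cost 87 + fixed 28 = 115.
All other subsets cost ≥ 110. Minimum total cost: 104.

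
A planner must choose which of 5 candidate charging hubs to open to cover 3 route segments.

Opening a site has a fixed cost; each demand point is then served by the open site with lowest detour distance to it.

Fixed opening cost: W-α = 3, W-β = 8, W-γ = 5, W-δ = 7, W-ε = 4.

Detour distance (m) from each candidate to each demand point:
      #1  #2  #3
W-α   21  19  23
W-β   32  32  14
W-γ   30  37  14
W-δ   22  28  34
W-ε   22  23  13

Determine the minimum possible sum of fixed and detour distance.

Open {W-α, W-ε}: assign each demand point to its cheapest open site.
  #1→W-α 21, #2→W-α 19, #3→W-ε 13
  detour distance 53, fixed 7 → total 60.
Compare {W-ε}: detour distance 58 + fixed 4 = 62.
Compare {W-α, W-γ}: detour distance 54 + fixed 8 = 62.
Compare {W-α, W-β}: detour distance 54 + fixed 11 = 65.
All other subsets cost ≥ 62. Minimum total cost: 60.

60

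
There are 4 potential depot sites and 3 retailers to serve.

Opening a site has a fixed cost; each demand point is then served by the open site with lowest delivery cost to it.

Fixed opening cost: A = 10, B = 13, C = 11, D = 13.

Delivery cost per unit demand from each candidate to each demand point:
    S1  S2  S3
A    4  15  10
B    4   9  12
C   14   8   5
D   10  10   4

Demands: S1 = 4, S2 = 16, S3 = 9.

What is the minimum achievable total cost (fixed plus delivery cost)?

Open {A, C}: assign each demand point to its cheapest open site.
  S1→A 4×4=16, S2→C 16×8=128, S3→C 9×5=45
  delivery cost 189, fixed 21 → total 210.
Compare {B, C}: delivery cost 189 + fixed 24 = 213.
Compare {A, C, D}: delivery cost 180 + fixed 34 = 214.
Compare {B, C, D}: delivery cost 180 + fixed 37 = 217.
All other subsets cost ≥ 213. Minimum total cost: 210.

210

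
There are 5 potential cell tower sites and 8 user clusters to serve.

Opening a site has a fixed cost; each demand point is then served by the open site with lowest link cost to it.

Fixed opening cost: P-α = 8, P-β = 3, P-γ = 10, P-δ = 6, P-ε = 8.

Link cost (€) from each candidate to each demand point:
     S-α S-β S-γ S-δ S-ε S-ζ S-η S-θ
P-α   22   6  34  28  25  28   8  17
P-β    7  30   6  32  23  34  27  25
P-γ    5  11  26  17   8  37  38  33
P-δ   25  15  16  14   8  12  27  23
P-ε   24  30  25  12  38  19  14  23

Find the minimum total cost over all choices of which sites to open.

Open {P-α, P-β, P-δ}: assign each demand point to its cheapest open site.
  S-α→P-β 7, S-β→P-α 6, S-γ→P-β 6, S-δ→P-δ 14, S-ε→P-δ 8, S-ζ→P-δ 12, S-η→P-α 8, S-θ→P-α 17
  link cost 78, fixed 17 → total 95.
Compare {P-α, P-β, P-δ, P-ε}: link cost 76 + fixed 25 = 101.
Compare {P-α, P-β, P-γ, P-δ}: link cost 76 + fixed 27 = 103.
Compare {P-α, P-β, P-γ, P-δ, P-ε}: link cost 74 + fixed 35 = 109.
All other subsets cost ≥ 101. Minimum total cost: 95.

95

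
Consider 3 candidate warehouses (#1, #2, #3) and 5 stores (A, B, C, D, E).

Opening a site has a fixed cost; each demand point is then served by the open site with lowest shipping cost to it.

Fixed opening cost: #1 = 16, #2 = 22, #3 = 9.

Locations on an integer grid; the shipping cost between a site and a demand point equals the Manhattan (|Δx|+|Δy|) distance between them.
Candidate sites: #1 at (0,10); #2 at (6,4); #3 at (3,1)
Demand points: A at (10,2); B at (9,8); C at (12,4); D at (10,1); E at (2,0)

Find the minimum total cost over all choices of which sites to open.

51

Open {#3}: assign each demand point to its cheapest open site.
  A→#3 8, B→#3 13, C→#3 12, D→#3 7, E→#3 2
  shipping cost 42, fixed 9 → total 51.
Compare {#2}: shipping cost 34 + fixed 22 = 56.
Compare {#2, #3}: shipping cost 28 + fixed 31 = 59.
Compare {#1, #3}: shipping cost 40 + fixed 25 = 65.
All other subsets cost ≥ 56. Minimum total cost: 51.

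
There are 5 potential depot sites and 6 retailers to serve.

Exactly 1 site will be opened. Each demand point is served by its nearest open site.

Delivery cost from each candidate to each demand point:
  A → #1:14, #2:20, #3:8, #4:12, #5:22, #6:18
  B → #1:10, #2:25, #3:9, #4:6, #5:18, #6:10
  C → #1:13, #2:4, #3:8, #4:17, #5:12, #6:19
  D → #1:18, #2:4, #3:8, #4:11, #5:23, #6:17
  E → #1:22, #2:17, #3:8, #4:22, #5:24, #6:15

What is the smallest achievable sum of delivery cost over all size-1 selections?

Open {C}.
  #1→C 13, #2→C 4, #3→C 8, #4→C 17, #5→C 12, #6→C 19  ⇒ total 73.
Compare {B}: total 78.
Compare {D}: total 81.
No size-1 selection does better; minimum is 73.

73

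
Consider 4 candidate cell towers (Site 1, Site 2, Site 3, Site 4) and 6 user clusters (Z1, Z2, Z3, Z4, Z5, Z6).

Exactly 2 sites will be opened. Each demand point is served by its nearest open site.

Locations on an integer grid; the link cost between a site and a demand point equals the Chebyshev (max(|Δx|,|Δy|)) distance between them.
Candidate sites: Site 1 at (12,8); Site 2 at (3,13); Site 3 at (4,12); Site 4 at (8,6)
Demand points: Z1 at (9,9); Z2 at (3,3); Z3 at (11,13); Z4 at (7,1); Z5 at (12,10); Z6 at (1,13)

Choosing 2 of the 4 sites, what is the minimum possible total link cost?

Open {Site 2, Site 4}.
  Z1→Site 4 3, Z2→Site 4 5, Z3→Site 4 7, Z4→Site 4 5, Z5→Site 4 4, Z6→Site 2 2  ⇒ total 26.
Compare {Site 1, Site 4}: total 27.
Compare {Site 3, Site 4}: total 27.
No size-2 selection does better; minimum is 26.

26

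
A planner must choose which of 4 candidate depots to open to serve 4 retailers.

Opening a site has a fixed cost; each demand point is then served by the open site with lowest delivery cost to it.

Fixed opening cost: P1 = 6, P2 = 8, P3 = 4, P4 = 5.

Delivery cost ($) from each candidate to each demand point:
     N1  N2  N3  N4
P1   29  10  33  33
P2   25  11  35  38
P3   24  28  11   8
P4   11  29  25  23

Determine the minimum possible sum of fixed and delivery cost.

55

Open {P1, P3, P4}: assign each demand point to its cheapest open site.
  N1→P4 11, N2→P1 10, N3→P3 11, N4→P3 8
  delivery cost 40, fixed 15 → total 55.
Compare {P2, P3, P4}: delivery cost 41 + fixed 17 = 58.
Compare {P1, P3}: delivery cost 53 + fixed 10 = 63.
Compare {P1, P2, P3, P4}: delivery cost 40 + fixed 23 = 63.
All other subsets cost ≥ 58. Minimum total cost: 55.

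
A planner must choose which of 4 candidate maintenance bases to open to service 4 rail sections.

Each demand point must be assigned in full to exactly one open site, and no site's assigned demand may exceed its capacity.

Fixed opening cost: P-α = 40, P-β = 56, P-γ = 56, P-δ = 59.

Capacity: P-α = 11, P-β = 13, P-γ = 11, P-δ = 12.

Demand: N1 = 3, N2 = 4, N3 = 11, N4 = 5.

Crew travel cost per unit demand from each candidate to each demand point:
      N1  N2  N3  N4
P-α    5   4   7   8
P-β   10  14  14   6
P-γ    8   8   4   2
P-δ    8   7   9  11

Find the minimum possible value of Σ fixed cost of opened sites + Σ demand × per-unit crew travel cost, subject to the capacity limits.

257

Open {P-α, P-β, P-γ}; cheapest assignment that respects the capacities:
  P-α (cap 11, load 7): N1, N2 — cost 3×5 + 4×4 = 31
  P-β (cap 13, load 5): N4 — cost 5×6 = 30
  P-γ (cap 11, load 11): N3 — cost 11×4 = 44
  Shipping 105, fixed 152 → total 257.
  Any other capacity-feasible assignment to {P-α, P-β, P-γ} ships for at least 105.
Compare {P-γ, P-δ}: its best feasible assignment gives total 266.
Compare {P-β, P-γ}: its best feasible assignment gives total 272.
Every other set of open sites that can feasibly serve all demand totals ≥ 266 even under its best assignment. Minimum: 257.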